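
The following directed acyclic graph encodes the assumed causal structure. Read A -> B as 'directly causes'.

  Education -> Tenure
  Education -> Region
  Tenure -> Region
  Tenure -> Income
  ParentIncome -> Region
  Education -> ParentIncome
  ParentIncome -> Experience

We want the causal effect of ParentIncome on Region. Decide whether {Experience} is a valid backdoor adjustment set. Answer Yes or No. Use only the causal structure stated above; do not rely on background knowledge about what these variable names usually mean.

Backdoor paths from ParentIncome to Region (paths whose first edge points into ParentIncome):
  P1: ParentIncome <- Education -> Tenure -> Region
  P2: ParentIncome <- Education -> Region
Condition 1 (no descendant of ParentIncome in the set): FAILS — Experience is a descendant of ParentIncome.
Condition 2 (every backdoor path blocked by {Experience}):
  P1: open — no interior node is in the conditioning set.
  P2: open — no interior node is in the conditioning set.
{Experience} does not satisfy the backdoor criterion.

No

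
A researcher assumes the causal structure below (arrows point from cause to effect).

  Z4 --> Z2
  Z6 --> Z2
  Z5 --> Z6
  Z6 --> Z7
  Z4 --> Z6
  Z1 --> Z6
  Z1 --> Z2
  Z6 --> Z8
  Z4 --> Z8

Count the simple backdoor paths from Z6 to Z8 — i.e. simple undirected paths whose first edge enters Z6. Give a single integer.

A backdoor path from Z6 to Z8 is any simple undirected path whose first edge points into Z6 (i.e. leaves Z6 via a parent).
Parents of Z6: {Z1, Z4, Z5}.
Enumerating:
  P1: Z6 <- Z4 -> Z8
  P2: Z6 <- Z1 -> Z2 <- Z4 -> Z8
That exhausts the simple backdoor paths. Count: 2.

2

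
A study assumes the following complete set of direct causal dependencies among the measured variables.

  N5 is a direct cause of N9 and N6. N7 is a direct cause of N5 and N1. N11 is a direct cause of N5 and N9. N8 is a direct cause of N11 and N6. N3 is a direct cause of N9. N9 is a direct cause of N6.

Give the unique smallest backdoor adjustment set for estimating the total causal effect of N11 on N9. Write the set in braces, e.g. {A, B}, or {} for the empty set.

Variables eligible for adjustment (non-descendants of N11, excluding N11 and N9): {N1, N3, N7, N8}.
Backdoor paths from N11 to N9:
  P1: N11 <- N8 -> N6 <- N5 -> N9
  P2: N11 <- N8 -> N6 <- N9
Each backdoor path contains an unconditioned collider, so every path is already blocked with the empty conditioning set:
  P1: blocked at collider N6 (neither it nor any descendant is in the conditioning set).
  P2: blocked at collider N6 (neither it nor any descendant is in the conditioning set).
The empty set is therefore the unique smallest valid set.

{}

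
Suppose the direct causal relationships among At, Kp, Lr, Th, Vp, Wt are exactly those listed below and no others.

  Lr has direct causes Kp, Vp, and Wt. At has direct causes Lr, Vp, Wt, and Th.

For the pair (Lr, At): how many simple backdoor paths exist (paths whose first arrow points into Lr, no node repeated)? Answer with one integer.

A backdoor path from Lr to At is any simple undirected path whose first edge points into Lr (i.e. leaves Lr via a parent).
Parents of Lr: {Kp, Vp, Wt}.
Enumerating:
  P1: Lr <- Wt -> At
  P2: Lr <- Vp -> At
That exhausts the simple backdoor paths. Count: 2.

2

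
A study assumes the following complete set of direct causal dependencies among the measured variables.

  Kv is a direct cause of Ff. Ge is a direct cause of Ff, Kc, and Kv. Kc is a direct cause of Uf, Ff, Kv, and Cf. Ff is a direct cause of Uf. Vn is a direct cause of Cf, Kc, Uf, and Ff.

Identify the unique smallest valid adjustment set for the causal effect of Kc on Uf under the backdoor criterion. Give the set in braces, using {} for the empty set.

{Ge, Vn}

Variables eligible for adjustment (non-descendants of Kc, excluding Kc and Uf): {Ge, Vn}.
Backdoor paths from Kc to Uf:
  P1: Kc <- Ge -> Kv -> Ff <- Vn -> Uf
  P2: Kc <- Ge -> Kv -> Ff -> Uf
  P3: Kc <- Ge -> Ff <- Vn -> Uf
  P4: Kc <- Ge -> Ff -> Uf
  P5: Kc <- Vn -> Ff -> Uf
  P6: Kc <- Vn -> Uf
The empty set is not sufficient: P2 (Kc <- Ge -> Kv -> Ff -> Uf) has no collider blocking it and no conditioned non-collider, so it is open.
Try {Ge, Vn}:
  P1: blocked at fork node Ge ∈ conditioning set.
  P2: blocked at fork node Ge ∈ conditioning set.
  P3: blocked at fork node Ge ∈ conditioning set.
  P4: blocked at fork node Ge ∈ conditioning set.
  P5: blocked at fork node Vn ∈ conditioning set.
  P6: blocked at fork node Vn ∈ conditioning set.
{Ge, Vn} contains no descendant of Kc and blocks every backdoor path.
Every element of {Ge, Vn} is needed (dropping Ge leaves P2 open; dropping Vn leaves P5 open), so no proper subset is valid.
Among all size-2 subsets of the eligible variables, only {Ge, Vn} blocks every backdoor path, so it is the unique smallest valid adjustment set.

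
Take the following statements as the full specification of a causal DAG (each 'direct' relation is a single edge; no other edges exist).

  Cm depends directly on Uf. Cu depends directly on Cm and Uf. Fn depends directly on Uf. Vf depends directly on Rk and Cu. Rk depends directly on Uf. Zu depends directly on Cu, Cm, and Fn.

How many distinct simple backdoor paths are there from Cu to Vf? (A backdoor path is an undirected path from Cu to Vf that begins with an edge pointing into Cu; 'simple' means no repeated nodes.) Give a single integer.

3

A backdoor path from Cu to Vf is any simple undirected path whose first edge points into Cu (i.e. leaves Cu via a parent).
Parents of Cu: {Cm, Uf}.
Enumerating:
  P1: Cu <- Uf -> Rk -> Vf
  P2: Cu <- Cm <- Uf -> Rk -> Vf
  P3: Cu <- Cm -> Zu <- Fn <- Uf -> Rk -> Vf
That exhausts the simple backdoor paths. Count: 3.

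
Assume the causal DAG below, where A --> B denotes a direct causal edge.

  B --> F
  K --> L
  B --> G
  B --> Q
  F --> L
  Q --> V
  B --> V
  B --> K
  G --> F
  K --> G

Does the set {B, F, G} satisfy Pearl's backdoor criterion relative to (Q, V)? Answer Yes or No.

Yes

Backdoor paths from Q to V (paths whose first edge points into Q):
  P1: Q <- B -> V
Condition 1 (no descendant of Q in the set): holds — descendants of Q are {V}; none are in {B, F, G}.
Condition 2 (every backdoor path blocked by {B, F, G}):
  P1: blocked at fork node B ∈ conditioning set.
{B, F, G} satisfies the backdoor criterion.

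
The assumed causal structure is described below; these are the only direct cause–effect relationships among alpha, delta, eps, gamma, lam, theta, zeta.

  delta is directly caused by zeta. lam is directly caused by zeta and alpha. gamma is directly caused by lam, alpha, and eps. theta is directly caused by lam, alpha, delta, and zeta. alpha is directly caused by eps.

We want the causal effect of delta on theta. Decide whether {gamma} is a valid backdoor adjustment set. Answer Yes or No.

Backdoor paths from delta to theta (paths whose first edge points into delta):
  P1: delta <- zeta -> lam <- alpha -> theta
  P2: delta <- zeta -> lam -> gamma <- eps -> alpha -> theta
  P3: delta <- zeta -> lam -> gamma <- alpha -> theta
  P4: delta <- zeta -> lam -> theta
  P5: delta <- zeta -> theta
Condition 1 (no descendant of delta in the set): holds — descendants of delta are {theta}; none are in {gamma}.
Condition 2 (every backdoor path blocked by {gamma}):
  P1: open — collider(s) lam are conditioned on (or have a conditioned descendant) and no non-collider on the path is in the set.
  P2: open — collider(s) gamma are conditioned on (or have a conditioned descendant) and no non-collider on the path is in the set.
  P3: open — collider(s) gamma are conditioned on (or have a conditioned descendant) and no non-collider on the path is in the set.
  P4: open — no interior node is in the conditioning set.
  P5: open — no interior node is in the conditioning set.
{gamma} does not satisfy the backdoor criterion.

No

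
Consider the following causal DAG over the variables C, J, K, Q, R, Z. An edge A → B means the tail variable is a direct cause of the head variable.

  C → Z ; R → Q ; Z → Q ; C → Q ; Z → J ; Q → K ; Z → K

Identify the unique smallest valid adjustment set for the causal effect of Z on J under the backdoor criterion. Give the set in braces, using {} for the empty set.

Variables eligible for adjustment (non-descendants of Z, excluding Z and J): {C, R}.
Backdoor paths from Z to J:
  (none)
With no backdoor paths the empty set already satisfies the criterion, and it is trivially minimal.

{}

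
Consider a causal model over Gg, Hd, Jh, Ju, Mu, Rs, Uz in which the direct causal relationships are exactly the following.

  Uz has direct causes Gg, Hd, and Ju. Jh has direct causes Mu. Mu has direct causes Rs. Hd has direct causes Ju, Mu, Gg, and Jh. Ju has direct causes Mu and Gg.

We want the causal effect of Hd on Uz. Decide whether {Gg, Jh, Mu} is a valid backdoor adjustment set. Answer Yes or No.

No

Backdoor paths from Hd to Uz (paths whose first edge points into Hd):
  P1: Hd <- Mu -> Ju <- Gg -> Uz
  P2: Hd <- Mu -> Ju -> Uz
  P3: Hd <- Gg -> Ju -> Uz
  P4: Hd <- Gg -> Uz
  P5: Hd <- Ju <- Gg -> Uz
  P6: Hd <- Ju -> Uz
  P7: Hd <- Jh <- Mu -> Ju <- Gg -> Uz
  P8: Hd <- Jh <- Mu -> Ju -> Uz
Condition 1 (no descendant of Hd in the set): holds — descendants of Hd are {Uz}; none are in {Gg, Jh, Mu}.
Condition 2 (every backdoor path blocked by {Gg, Jh, Mu}):
  P1: blocked at fork node Mu ∈ conditioning set.
  P2: blocked at fork node Mu ∈ conditioning set.
  P3: blocked at fork node Gg ∈ conditioning set.
  P4: blocked at fork node Gg ∈ conditioning set.
  P5: blocked at fork node Gg ∈ conditioning set.
  P6: open — no interior node is in the conditioning set.
  P7: blocked at chain node Jh ∈ conditioning set.
  P8: blocked at chain node Jh ∈ conditioning set.
{Gg, Jh, Mu} does not satisfy the backdoor criterion.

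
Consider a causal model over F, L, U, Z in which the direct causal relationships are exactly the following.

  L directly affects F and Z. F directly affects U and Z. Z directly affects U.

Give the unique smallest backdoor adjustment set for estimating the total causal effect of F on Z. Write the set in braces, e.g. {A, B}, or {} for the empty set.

Variables eligible for adjustment (non-descendants of F, excluding F and Z): {L}.
Backdoor paths from F to Z:
  P1: F <- L -> Z
The empty set is not sufficient: P1 (F <- L -> Z) has no collider blocking it and no conditioned non-collider, so it is open.
Try {L}:
  P1: blocked at fork node L ∈ conditioning set.
{L} contains no descendant of F and blocks every backdoor path.
{L} is the unique smallest valid adjustment set.

{L}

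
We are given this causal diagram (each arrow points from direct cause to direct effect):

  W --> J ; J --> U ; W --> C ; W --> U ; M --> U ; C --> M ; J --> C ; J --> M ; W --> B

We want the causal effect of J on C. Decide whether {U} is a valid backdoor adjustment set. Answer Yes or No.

No

Backdoor paths from J to C (paths whose first edge points into J):
  P1: J <- W -> C
  P2: J <- W -> U <- M <- C
Condition 1 (no descendant of J in the set): FAILS — U is a descendant of J.
Condition 2 (every backdoor path blocked by {U}):
  P1: open — no interior node is in the conditioning set.
  P2: open — collider(s) U are conditioned on (or have a conditioned descendant) and no non-collider on the path is in the set.
{U} does not satisfy the backdoor criterion.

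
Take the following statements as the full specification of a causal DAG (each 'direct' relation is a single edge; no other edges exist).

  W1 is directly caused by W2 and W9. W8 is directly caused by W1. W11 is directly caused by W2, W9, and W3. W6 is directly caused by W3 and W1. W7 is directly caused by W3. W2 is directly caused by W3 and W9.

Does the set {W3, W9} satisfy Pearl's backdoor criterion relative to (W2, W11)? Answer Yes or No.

Yes

Backdoor paths from W2 to W11 (paths whose first edge points into W2):
  P1: W2 <- W3 -> W11
  P2: W2 <- W3 -> W6 <- W1 <- W9 -> W11
  P3: W2 <- W9 -> W11
  P4: W2 <- W9 -> W1 -> W6 <- W3 -> W11
Condition 1 (no descendant of W2 in the set): holds — descendants of W2 are {W1, W11, W6, W8}; none are in {W3, W9}.
Condition 2 (every backdoor path blocked by {W3, W9}):
  P1: blocked at fork node W3 ∈ conditioning set.
  P2: blocked at fork node W3 ∈ conditioning set.
  P3: blocked at fork node W9 ∈ conditioning set.
  P4: blocked at fork node W9 ∈ conditioning set.
{W3, W9} satisfies the backdoor criterion.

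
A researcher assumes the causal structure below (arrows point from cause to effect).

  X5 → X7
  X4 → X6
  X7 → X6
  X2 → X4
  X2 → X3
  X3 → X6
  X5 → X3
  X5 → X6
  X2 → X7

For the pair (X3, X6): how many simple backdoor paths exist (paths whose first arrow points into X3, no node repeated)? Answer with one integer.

6

A backdoor path from X3 to X6 is any simple undirected path whose first edge points into X3 (i.e. leaves X3 via a parent).
Parents of X3: {X2, X5}.
Enumerating:
  P1: X3 <- X2 -> X7 <- X5 -> X6
  P2: X3 <- X2 -> X7 -> X6
  P3: X3 <- X2 -> X4 -> X6
  P4: X3 <- X5 -> X7 <- X2 -> X4 -> X6
  P5: X3 <- X5 -> X7 -> X6
  P6: X3 <- X5 -> X6
That exhausts the simple backdoor paths. Count: 6.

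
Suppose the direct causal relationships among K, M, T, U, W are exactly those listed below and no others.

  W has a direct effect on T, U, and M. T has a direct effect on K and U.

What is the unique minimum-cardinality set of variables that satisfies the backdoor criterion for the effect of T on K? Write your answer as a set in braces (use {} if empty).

Variables eligible for adjustment (non-descendants of T, excluding T and K): {M, W}.
Backdoor paths from T to K:
  (none)
With no backdoor paths the empty set already satisfies the criterion, and it is trivially minimal.

{}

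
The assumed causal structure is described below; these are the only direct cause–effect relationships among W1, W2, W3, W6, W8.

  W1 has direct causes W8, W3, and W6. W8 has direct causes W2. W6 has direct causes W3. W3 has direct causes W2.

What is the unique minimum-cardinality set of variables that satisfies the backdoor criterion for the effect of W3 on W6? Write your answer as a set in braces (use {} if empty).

{}

Variables eligible for adjustment (non-descendants of W3, excluding W3 and W6): {W2, W8}.
Backdoor paths from W3 to W6:
  P1: W3 <- W2 -> W8 -> W1 <- W6
Each backdoor path contains an unconditioned collider, so every path is already blocked with the empty conditioning set:
  P1: blocked at collider W1 (neither it nor any descendant is in the conditioning set).
The empty set is therefore the unique smallest valid set.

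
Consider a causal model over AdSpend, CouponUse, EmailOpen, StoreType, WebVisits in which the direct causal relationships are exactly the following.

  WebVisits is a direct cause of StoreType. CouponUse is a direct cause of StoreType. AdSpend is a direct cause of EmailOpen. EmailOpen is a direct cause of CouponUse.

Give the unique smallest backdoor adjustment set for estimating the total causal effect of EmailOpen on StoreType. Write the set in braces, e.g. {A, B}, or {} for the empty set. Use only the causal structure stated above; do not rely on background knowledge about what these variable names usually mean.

{}

Variables eligible for adjustment (non-descendants of EmailOpen, excluding EmailOpen and StoreType): {AdSpend, WebVisits}.
Backdoor paths from EmailOpen to StoreType:
  (none)
With no backdoor paths the empty set already satisfies the criterion, and it is trivially minimal.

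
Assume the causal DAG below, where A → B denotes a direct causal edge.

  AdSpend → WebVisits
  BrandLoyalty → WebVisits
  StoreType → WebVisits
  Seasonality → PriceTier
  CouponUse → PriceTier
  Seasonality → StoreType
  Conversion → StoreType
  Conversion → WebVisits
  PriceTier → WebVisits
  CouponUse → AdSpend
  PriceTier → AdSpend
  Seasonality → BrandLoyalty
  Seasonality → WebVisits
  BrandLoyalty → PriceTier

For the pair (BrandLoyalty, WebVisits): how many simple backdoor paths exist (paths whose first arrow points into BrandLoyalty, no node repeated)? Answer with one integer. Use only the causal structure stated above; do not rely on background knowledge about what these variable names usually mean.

A backdoor path from BrandLoyalty to WebVisits is any simple undirected path whose first edge points into BrandLoyalty (i.e. leaves BrandLoyalty via a parent).
Parents of BrandLoyalty: {Seasonality}.
Enumerating:
  P1: BrandLoyalty <- Seasonality -> PriceTier <- CouponUse -> AdSpend -> WebVisits
  P2: BrandLoyalty <- Seasonality -> PriceTier -> AdSpend -> WebVisits
  P3: BrandLoyalty <- Seasonality -> PriceTier -> WebVisits
  P4: BrandLoyalty <- Seasonality -> StoreType <- Conversion -> WebVisits
  P5: BrandLoyalty <- Seasonality -> StoreType -> WebVisits
  P6: BrandLoyalty <- Seasonality -> WebVisits
That exhausts the simple backdoor paths. Count: 6.

6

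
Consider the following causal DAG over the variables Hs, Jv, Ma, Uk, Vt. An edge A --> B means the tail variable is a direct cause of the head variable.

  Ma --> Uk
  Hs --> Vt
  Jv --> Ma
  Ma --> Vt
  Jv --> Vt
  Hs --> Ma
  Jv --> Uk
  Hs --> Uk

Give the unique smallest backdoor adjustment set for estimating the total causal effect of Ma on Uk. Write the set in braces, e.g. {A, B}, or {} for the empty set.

Variables eligible for adjustment (non-descendants of Ma, excluding Ma and Uk): {Hs, Jv}.
Backdoor paths from Ma to Uk:
  P1: Ma <- Jv -> Uk
  P2: Ma <- Jv -> Vt <- Hs -> Uk
  P3: Ma <- Hs -> Uk
  P4: Ma <- Hs -> Vt <- Jv -> Uk
The empty set is not sufficient: P1 (Ma <- Jv -> Uk) has no collider blocking it and no conditioned non-collider, so it is open.
Try {Hs, Jv}:
  P1: blocked at fork node Jv ∈ conditioning set.
  P2: blocked at fork node Jv ∈ conditioning set.
  P3: blocked at fork node Hs ∈ conditioning set.
  P4: blocked at fork node Hs ∈ conditioning set.
{Hs, Jv} contains no descendant of Ma and blocks every backdoor path.
Every element of {Hs, Jv} is needed (dropping Hs leaves P3 open; dropping Jv leaves P1 open), so no proper subset is valid.
Among all size-2 subsets of the eligible variables, only {Hs, Jv} blocks every backdoor path, so it is the unique smallest valid adjustment set.

{Hs, Jv}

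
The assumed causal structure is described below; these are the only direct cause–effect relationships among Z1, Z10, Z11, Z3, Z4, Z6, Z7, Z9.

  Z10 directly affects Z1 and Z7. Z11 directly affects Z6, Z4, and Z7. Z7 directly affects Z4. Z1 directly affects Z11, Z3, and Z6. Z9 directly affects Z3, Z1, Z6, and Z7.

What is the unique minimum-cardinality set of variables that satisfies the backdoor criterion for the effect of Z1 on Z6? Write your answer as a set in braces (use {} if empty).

{Z9}

Variables eligible for adjustment (non-descendants of Z1, excluding Z1 and Z6): {Z10, Z9}.
Backdoor paths from Z1 to Z6:
  P1: Z1 <- Z9 -> Z7 <- Z11 -> Z6
  P2: Z1 <- Z9 -> Z7 -> Z4 <- Z11 -> Z6
  P3: Z1 <- Z9 -> Z6
  P4: Z1 <- Z10 -> Z7 <- Z9 -> Z6
  P5: Z1 <- Z10 -> Z7 <- Z11 -> Z6
  P6: Z1 <- Z10 -> Z7 -> Z4 <- Z11 -> Z6
The empty set is not sufficient: P3 (Z1 <- Z9 -> Z6) has no collider blocking it and no conditioned non-collider, so it is open.
Try {Z9}:
  P1: blocked at fork node Z9 ∈ conditioning set.
  P2: blocked at fork node Z9 ∈ conditioning set.
  P3: blocked at fork node Z9 ∈ conditioning set.
  P4: blocked at collider Z7 (neither it nor any descendant is in the conditioning set).
  P5: blocked at collider Z7 (neither it nor any descendant is in the conditioning set).
  P6: blocked at collider Z4 (neither it nor any descendant is in the conditioning set).
{Z9} contains no descendant of Z1 and blocks every backdoor path.
No other singleton works — e.g. {Z10} leaves P3 open — so {Z9} is the unique smallest valid adjustment set.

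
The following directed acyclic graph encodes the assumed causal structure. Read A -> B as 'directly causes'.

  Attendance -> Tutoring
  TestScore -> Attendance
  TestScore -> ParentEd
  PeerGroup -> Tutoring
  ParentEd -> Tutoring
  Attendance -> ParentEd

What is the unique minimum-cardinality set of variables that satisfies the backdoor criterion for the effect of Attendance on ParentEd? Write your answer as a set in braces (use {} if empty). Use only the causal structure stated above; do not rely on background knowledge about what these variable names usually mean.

{TestScore}

Variables eligible for adjustment (non-descendants of Attendance, excluding Attendance and ParentEd): {PeerGroup, TestScore}.
Backdoor paths from Attendance to ParentEd:
  P1: Attendance <- TestScore -> ParentEd
The empty set is not sufficient: P1 (Attendance <- TestScore -> ParentEd) has no collider blocking it and no conditioned non-collider, so it is open.
Try {TestScore}:
  P1: blocked at fork node TestScore ∈ conditioning set.
{TestScore} contains no descendant of Attendance and blocks every backdoor path.
No other singleton works — e.g. {PeerGroup} leaves P1 open — so {TestScore} is the unique smallest valid adjustment set.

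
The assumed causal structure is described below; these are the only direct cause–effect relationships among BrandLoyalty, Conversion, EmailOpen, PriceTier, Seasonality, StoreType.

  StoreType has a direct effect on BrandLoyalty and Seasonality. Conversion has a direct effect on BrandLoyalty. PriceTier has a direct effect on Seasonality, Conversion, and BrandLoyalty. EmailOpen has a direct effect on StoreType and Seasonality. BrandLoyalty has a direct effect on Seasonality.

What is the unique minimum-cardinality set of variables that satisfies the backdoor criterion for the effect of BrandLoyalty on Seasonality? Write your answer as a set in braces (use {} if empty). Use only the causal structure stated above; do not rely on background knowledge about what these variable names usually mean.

Variables eligible for adjustment (non-descendants of BrandLoyalty, excluding BrandLoyalty and Seasonality): {Conversion, EmailOpen, PriceTier, StoreType}.
Backdoor paths from BrandLoyalty to Seasonality:
  P1: BrandLoyalty <- PriceTier -> Seasonality
  P2: BrandLoyalty <- StoreType <- EmailOpen -> Seasonality
  P3: BrandLoyalty <- StoreType -> Seasonality
  P4: BrandLoyalty <- Conversion <- PriceTier -> Seasonality
The empty set is not sufficient: P1 (BrandLoyalty <- PriceTier -> Seasonality) has no collider blocking it and no conditioned non-collider, so it is open.
Try {PriceTier, StoreType}:
  P1: blocked at fork node PriceTier ∈ conditioning set.
  P2: blocked at chain node StoreType ∈ conditioning set.
  P3: blocked at fork node StoreType ∈ conditioning set.
  P4: blocked at fork node PriceTier ∈ conditioning set.
{PriceTier, StoreType} contains no descendant of BrandLoyalty and blocks every backdoor path.
Every element of {PriceTier, StoreType} is needed (dropping PriceTier leaves P1 open; dropping StoreType leaves P2 open), so no proper subset is valid.
Among all size-2 subsets of the eligible variables, only {PriceTier, StoreType} blocks every backdoor path, so it is the unique smallest valid adjustment set.

{PriceTier, StoreType}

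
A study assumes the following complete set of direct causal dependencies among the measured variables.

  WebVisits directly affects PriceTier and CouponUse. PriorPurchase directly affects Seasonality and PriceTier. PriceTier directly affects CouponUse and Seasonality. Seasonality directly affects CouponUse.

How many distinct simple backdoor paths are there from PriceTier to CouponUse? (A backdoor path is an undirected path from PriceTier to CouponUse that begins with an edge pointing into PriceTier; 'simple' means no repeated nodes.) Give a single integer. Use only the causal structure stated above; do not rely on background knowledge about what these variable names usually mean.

A backdoor path from PriceTier to CouponUse is any simple undirected path whose first edge points into PriceTier (i.e. leaves PriceTier via a parent).
Parents of PriceTier: {PriorPurchase, WebVisits}.
Enumerating:
  P1: PriceTier <- PriorPurchase -> Seasonality -> CouponUse
  P2: PriceTier <- WebVisits -> CouponUse
That exhausts the simple backdoor paths. Count: 2.

2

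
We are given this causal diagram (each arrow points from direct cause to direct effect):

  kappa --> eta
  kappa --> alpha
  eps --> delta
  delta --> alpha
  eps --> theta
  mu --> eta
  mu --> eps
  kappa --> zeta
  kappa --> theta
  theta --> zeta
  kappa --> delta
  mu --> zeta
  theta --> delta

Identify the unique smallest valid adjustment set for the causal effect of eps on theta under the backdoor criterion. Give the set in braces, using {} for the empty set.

Variables eligible for adjustment (non-descendants of eps, excluding eps and theta): {eta, kappa, mu}.
Backdoor paths from eps to theta:
  P1: eps <- mu -> zeta <- kappa -> theta
  P2: eps <- mu -> zeta <- kappa -> delta <- theta
  P3: eps <- mu -> zeta <- kappa -> alpha <- delta <- theta
  P4: eps <- mu -> zeta <- theta
  P5: eps <- mu -> eta <- kappa -> theta
  P6: eps <- mu -> eta <- kappa -> delta <- theta
  P7: eps <- mu -> eta <- kappa -> alpha <- delta <- theta
  P8: eps <- mu -> eta <- kappa -> zeta <- theta
Each backdoor path contains an unconditioned collider, so every path is already blocked with the empty conditioning set:
  P1: blocked at collider zeta (neither it nor any descendant is in the conditioning set).
  P2: blocked at collider zeta (neither it nor any descendant is in the conditioning set).
  P3: blocked at collider zeta (neither it nor any descendant is in the conditioning set).
  P4: blocked at collider zeta (neither it nor any descendant is in the conditioning set).
  P5: blocked at collider eta (neither it nor any descendant is in the conditioning set).
  P6: blocked at collider eta (neither it nor any descendant is in the conditioning set).
  P7: blocked at collider eta (neither it nor any descendant is in the conditioning set).
  P8: blocked at collider eta (neither it nor any descendant is in the conditioning set).
The empty set is therefore the unique smallest valid set.

{}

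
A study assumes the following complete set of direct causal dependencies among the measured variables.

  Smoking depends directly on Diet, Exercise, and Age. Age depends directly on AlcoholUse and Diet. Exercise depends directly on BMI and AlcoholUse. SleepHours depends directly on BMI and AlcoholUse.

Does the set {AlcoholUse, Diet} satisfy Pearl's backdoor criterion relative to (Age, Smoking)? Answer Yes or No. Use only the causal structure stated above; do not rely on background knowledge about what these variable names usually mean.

Backdoor paths from Age to Smoking (paths whose first edge points into Age):
  P1: Age <- AlcoholUse -> SleepHours <- BMI -> Exercise -> Smoking
  P2: Age <- AlcoholUse -> Exercise -> Smoking
  P3: Age <- Diet -> Smoking
Condition 1 (no descendant of Age in the set): holds — descendants of Age are {Smoking}; none are in {AlcoholUse, Diet}.
Condition 2 (every backdoor path blocked by {AlcoholUse, Diet}):
  P1: blocked at fork node AlcoholUse ∈ conditioning set.
  P2: blocked at fork node AlcoholUse ∈ conditioning set.
  P3: blocked at fork node Diet ∈ conditioning set.
{AlcoholUse, Diet} satisfies the backdoor criterion.

Yes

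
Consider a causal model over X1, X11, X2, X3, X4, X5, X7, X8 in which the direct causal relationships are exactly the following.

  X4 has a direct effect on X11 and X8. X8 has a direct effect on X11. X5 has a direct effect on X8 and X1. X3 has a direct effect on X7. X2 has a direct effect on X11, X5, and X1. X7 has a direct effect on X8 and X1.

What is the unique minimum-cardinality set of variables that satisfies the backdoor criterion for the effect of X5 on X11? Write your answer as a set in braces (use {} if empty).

{X2}

Variables eligible for adjustment (non-descendants of X5, excluding X5 and X11): {X2, X3, X4, X7}.
Backdoor paths from X5 to X11:
  P1: X5 <- X2 -> X1 <- X7 -> X8 <- X4 -> X11
  P2: X5 <- X2 -> X1 <- X7 -> X8 -> X11
  P3: X5 <- X2 -> X11
The empty set is not sufficient: P3 (X5 <- X2 -> X11) has no collider blocking it and no conditioned non-collider, so it is open.
Try {X2}:
  P1: blocked at fork node X2 ∈ conditioning set.
  P2: blocked at fork node X2 ∈ conditioning set.
  P3: blocked at fork node X2 ∈ conditioning set.
{X2} contains no descendant of X5 and blocks every backdoor path.
No other singleton works — e.g. {X4} leaves P3 open — so {X2} is the unique smallest valid adjustment set.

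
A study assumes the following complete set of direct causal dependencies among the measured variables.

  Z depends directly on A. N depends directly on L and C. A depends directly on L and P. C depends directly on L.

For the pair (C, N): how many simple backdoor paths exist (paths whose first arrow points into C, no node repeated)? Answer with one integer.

1

A backdoor path from C to N is any simple undirected path whose first edge points into C (i.e. leaves C via a parent).
Parents of C: {L}.
Enumerating:
  P1: C <- L -> N
That exhausts the simple backdoor paths. Count: 1.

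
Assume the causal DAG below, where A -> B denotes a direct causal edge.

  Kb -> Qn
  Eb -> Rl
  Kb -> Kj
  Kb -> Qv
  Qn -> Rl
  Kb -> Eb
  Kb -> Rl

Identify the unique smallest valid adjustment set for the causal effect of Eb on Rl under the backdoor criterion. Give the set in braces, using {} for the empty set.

Variables eligible for adjustment (non-descendants of Eb, excluding Eb and Rl): {Kb, Kj, Qn, Qv}.
Backdoor paths from Eb to Rl:
  P1: Eb <- Kb -> Qn -> Rl
  P2: Eb <- Kb -> Rl
The empty set is not sufficient: P1 (Eb <- Kb -> Qn -> Rl) has no collider blocking it and no conditioned non-collider, so it is open.
Try {Kb}:
  P1: blocked at fork node Kb ∈ conditioning set.
  P2: blocked at fork node Kb ∈ conditioning set.
{Kb} contains no descendant of Eb and blocks every backdoor path.
No other singleton works — e.g. {Qv} leaves P1 open — so {Kb} is the unique smallest valid adjustment set.

{Kb}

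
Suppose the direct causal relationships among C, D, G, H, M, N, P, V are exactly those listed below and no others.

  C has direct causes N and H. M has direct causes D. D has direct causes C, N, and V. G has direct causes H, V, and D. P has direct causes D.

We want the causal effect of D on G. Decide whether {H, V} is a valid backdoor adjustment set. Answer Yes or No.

Yes

Backdoor paths from D to G (paths whose first edge points into D):
  P1: D <- V -> G
  P2: D <- N -> C <- H -> G
  P3: D <- C <- H -> G
Condition 1 (no descendant of D in the set): holds — descendants of D are {G, M, P}; none are in {H, V}.
Condition 2 (every backdoor path blocked by {H, V}):
  P1: blocked at fork node V ∈ conditioning set.
  P2: blocked at collider C (neither it nor any descendant is in the conditioning set).
  P3: blocked at fork node H ∈ conditioning set.
{H, V} satisfies the backdoor criterion.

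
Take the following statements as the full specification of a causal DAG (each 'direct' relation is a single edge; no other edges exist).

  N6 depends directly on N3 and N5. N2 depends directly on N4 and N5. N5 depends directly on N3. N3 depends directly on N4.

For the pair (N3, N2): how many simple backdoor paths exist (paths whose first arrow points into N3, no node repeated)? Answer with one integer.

A backdoor path from N3 to N2 is any simple undirected path whose first edge points into N3 (i.e. leaves N3 via a parent).
Parents of N3: {N4}.
Enumerating:
  P1: N3 <- N4 -> N2
That exhausts the simple backdoor paths. Count: 1.

1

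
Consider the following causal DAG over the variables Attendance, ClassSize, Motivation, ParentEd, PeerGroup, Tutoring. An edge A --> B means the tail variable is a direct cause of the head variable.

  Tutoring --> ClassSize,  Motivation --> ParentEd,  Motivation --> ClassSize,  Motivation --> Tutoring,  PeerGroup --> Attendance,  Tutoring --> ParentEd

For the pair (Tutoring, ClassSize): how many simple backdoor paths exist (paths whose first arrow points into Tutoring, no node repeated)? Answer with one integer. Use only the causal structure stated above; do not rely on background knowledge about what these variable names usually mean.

A backdoor path from Tutoring to ClassSize is any simple undirected path whose first edge points into Tutoring (i.e. leaves Tutoring via a parent).
Parents of Tutoring: {Motivation}.
Enumerating:
  P1: Tutoring <- Motivation -> ClassSize
That exhausts the simple backdoor paths. Count: 1.

1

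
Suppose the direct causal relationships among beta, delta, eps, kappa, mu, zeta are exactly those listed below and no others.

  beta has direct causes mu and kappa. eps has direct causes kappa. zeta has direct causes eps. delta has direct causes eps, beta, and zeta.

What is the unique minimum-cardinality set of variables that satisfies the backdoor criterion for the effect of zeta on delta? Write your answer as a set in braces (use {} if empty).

{eps}

Variables eligible for adjustment (non-descendants of zeta, excluding zeta and delta): {beta, eps, kappa, mu}.
Backdoor paths from zeta to delta:
  P1: zeta <- eps <- kappa -> beta -> delta
  P2: zeta <- eps -> delta
The empty set is not sufficient: P1 (zeta <- eps <- kappa -> beta -> delta) has no collider blocking it and no conditioned non-collider, so it is open.
Try {eps}:
  P1: blocked at chain node eps ∈ conditioning set.
  P2: blocked at fork node eps ∈ conditioning set.
{eps} contains no descendant of zeta and blocks every backdoor path.
No other singleton works — e.g. {mu} leaves P1 open — so {eps} is the unique smallest valid adjustment set.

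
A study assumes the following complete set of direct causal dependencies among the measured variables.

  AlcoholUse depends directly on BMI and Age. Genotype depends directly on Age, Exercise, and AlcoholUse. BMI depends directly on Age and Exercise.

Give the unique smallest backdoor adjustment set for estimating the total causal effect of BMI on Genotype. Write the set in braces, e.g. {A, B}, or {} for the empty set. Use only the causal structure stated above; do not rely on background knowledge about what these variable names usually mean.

Variables eligible for adjustment (non-descendants of BMI, excluding BMI and Genotype): {Age, Exercise}.
Backdoor paths from BMI to Genotype:
  P1: BMI <- Exercise -> Genotype
  P2: BMI <- Age -> AlcoholUse -> Genotype
  P3: BMI <- Age -> Genotype
The empty set is not sufficient: P1 (BMI <- Exercise -> Genotype) has no collider blocking it and no conditioned non-collider, so it is open.
Try {Age, Exercise}:
  P1: blocked at fork node Exercise ∈ conditioning set.
  P2: blocked at fork node Age ∈ conditioning set.
  P3: blocked at fork node Age ∈ conditioning set.
{Age, Exercise} contains no descendant of BMI and blocks every backdoor path.
Every element of {Age, Exercise} is needed (dropping Age leaves P2 open; dropping Exercise leaves P1 open), so no proper subset is valid.
Among all size-2 subsets of the eligible variables, only {Age, Exercise} blocks every backdoor path, so it is the unique smallest valid adjustment set.

{Age, Exercise}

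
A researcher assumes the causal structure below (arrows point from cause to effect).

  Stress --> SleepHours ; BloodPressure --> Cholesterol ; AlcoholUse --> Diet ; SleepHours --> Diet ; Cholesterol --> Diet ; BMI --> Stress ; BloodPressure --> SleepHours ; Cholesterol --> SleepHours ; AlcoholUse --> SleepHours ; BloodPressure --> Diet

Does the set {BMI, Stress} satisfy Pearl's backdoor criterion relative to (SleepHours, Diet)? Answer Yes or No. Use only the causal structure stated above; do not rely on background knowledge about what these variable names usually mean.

Backdoor paths from SleepHours to Diet (paths whose first edge points into SleepHours):
  P1: SleepHours <- AlcoholUse -> Diet
  P2: SleepHours <- BloodPressure -> Cholesterol -> Diet
  P3: SleepHours <- BloodPressure -> Diet
  P4: SleepHours <- Cholesterol <- BloodPressure -> Diet
  P5: SleepHours <- Cholesterol -> Diet
Condition 1 (no descendant of SleepHours in the set): holds — descendants of SleepHours are {Diet}; none are in {BMI, Stress}.
Condition 2 (every backdoor path blocked by {BMI, Stress}):
  P1: open — no interior node is in the conditioning set.
  P2: open — no interior node is in the conditioning set.
  P3: open — no interior node is in the conditioning set.
  P4: open — no interior node is in the conditioning set.
  P5: open — no interior node is in the conditioning set.
{BMI, Stress} does not satisfy the backdoor criterion.

No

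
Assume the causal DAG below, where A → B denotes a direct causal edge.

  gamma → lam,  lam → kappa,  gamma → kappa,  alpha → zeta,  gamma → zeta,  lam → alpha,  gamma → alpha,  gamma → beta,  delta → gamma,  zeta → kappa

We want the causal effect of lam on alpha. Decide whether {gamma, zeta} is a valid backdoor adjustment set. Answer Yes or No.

Backdoor paths from lam to alpha (paths whose first edge points into lam):
  P1: lam <- gamma -> alpha
  P2: lam <- gamma -> zeta <- alpha
  P3: lam <- gamma -> kappa <- zeta <- alpha
Condition 1 (no descendant of lam in the set): FAILS — zeta is a descendant of lam.
Condition 2 (every backdoor path blocked by {gamma, zeta}):
  P1: blocked at fork node gamma ∈ conditioning set.
  P2: blocked at fork node gamma ∈ conditioning set.
  P3: blocked at fork node gamma ∈ conditioning set.
{gamma, zeta} does not satisfy the backdoor criterion.

No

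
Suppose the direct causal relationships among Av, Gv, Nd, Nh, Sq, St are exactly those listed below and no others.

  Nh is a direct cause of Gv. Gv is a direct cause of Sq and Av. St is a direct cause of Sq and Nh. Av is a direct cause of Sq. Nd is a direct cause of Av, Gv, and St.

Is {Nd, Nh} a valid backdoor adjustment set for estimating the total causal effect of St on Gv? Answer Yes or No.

No

Backdoor paths from St to Gv (paths whose first edge points into St):
  P1: St <- Nd -> Gv
  P2: St <- Nd -> Av <- Gv
  P3: St <- Nd -> Av -> Sq <- Gv
Condition 1 (no descendant of St in the set): FAILS — Nh is a descendant of St.
Condition 2 (every backdoor path blocked by {Nd, Nh}):
  P1: blocked at fork node Nd ∈ conditioning set.
  P2: blocked at fork node Nd ∈ conditioning set.
  P3: blocked at fork node Nd ∈ conditioning set.
{Nd, Nh} does not satisfy the backdoor criterion.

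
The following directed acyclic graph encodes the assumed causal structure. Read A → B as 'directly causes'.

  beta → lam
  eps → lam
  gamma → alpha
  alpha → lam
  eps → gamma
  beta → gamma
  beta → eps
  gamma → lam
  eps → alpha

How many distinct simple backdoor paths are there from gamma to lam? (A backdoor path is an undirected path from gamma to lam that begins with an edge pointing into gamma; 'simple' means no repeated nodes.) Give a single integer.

6

A backdoor path from gamma to lam is any simple undirected path whose first edge points into gamma (i.e. leaves gamma via a parent).
Parents of gamma: {beta, eps}.
Enumerating:
  P1: gamma <- beta -> eps -> alpha -> lam
  P2: gamma <- beta -> eps -> lam
  P3: gamma <- beta -> lam
  P4: gamma <- eps <- beta -> lam
  P5: gamma <- eps -> alpha -> lam
  P6: gamma <- eps -> lam
That exhausts the simple backdoor paths. Count: 6.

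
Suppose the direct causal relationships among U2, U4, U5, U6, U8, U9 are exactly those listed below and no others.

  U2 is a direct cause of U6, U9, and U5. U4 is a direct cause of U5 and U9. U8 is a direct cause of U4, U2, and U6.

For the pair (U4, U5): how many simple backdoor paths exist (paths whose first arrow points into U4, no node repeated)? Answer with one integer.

A backdoor path from U4 to U5 is any simple undirected path whose first edge points into U4 (i.e. leaves U4 via a parent).
Parents of U4: {U8}.
Enumerating:
  P1: U4 <- U8 -> U2 -> U5
  P2: U4 <- U8 -> U6 <- U2 -> U5
That exhausts the simple backdoor paths. Count: 2.

2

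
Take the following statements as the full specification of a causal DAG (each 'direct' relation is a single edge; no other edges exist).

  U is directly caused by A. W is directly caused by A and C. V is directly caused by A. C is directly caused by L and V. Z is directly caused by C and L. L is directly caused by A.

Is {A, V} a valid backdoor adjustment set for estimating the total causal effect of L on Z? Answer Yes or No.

Yes

Backdoor paths from L to Z (paths whose first edge points into L):
  P1: L <- A -> V -> C -> Z
  P2: L <- A -> W <- C -> Z
Condition 1 (no descendant of L in the set): holds — descendants of L are {C, W, Z}; none are in {A, V}.
Condition 2 (every backdoor path blocked by {A, V}):
  P1: blocked at fork node A ∈ conditioning set.
  P2: blocked at fork node A ∈ conditioning set.
{A, V} satisfies the backdoor criterion.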